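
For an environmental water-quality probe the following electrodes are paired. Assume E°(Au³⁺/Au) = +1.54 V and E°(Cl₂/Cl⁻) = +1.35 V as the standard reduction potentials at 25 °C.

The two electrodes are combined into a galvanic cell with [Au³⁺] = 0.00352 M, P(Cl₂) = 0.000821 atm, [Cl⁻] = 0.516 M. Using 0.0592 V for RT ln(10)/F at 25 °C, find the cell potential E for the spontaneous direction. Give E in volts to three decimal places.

+0.216 V

Au³⁺/Au is the cathode (higher E°), Cl₂/Cl⁻ the anode: E°cell = +1.54 − (+1.35) = +0.19 V, n = 6.
Overall: 2 Au³⁺(aq) + 6 Cl⁻(aq) → 2 Au(s) + 3 Cl₂(g)
Q = P(Cl₂)^3 / ([Au³⁺]^2·[Cl⁻]^6); log Q = -2.626.
E = E° − (0.0592/n) log Q = +0.19 − (0.0592/6)(-2.626) = +0.216 V.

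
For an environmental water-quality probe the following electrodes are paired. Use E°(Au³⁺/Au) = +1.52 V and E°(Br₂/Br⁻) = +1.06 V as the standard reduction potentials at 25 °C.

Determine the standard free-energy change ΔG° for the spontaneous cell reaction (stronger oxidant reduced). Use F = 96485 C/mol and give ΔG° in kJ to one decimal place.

Au³⁺/Au (E° = +1.52 V) is the cathode; Br₂/Br⁻ (E° = +1.06 V) is the anode, so E°cell = +0.46 V.
Balancing electrons gives n = 6 (lcm of 3 and 2).
ΔG° = −nFE° = −(6)(96485)(+0.46) = -266,299 J = -266.3 kJ.

-266.3 kJ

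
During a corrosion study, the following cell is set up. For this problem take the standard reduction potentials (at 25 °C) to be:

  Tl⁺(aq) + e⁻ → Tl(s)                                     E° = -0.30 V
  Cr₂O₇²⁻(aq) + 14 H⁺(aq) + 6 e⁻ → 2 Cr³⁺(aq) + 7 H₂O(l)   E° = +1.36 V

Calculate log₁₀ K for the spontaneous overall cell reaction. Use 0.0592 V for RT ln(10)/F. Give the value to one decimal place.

168.2

Cathode: Cr₂O₇²⁻/Cr³⁺; anode: Tl⁺/Tl. E°cell = +1.66 V, n = 6.
log K = nE°cell / 0.0592 = (6)(+1.66) / 0.0592 = 168.2.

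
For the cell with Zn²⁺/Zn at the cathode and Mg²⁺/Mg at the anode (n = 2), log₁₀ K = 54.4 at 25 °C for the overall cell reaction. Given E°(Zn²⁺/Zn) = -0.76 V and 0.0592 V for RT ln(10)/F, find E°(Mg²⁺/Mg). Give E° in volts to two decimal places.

E°cell = (0.0592/n)·log K = (0.0592/2)(54.4) = +1.610 V.
Since Zn²⁺/Zn is the cathode and Mg²⁺/Mg the anode, E°cell = E°(Zn²⁺/Zn) − E°(Mg²⁺/Mg).
So E°(Mg²⁺/Mg) = E°(Zn²⁺/Zn) − E°cell = (-0.76) − (+1.610) = -2.37 V.

-2.37 V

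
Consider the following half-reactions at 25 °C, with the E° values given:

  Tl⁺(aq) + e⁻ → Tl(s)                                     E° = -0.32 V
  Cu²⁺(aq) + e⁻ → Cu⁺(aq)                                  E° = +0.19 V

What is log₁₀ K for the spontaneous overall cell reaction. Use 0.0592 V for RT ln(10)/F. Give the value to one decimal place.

Cathode: Cu²⁺/Cu⁺; anode: Tl⁺/Tl. E°cell = +0.51 V, n = 1.
log K = nE°cell / 0.0592 = (1)(+0.51) / 0.0592 = 8.6.

8.6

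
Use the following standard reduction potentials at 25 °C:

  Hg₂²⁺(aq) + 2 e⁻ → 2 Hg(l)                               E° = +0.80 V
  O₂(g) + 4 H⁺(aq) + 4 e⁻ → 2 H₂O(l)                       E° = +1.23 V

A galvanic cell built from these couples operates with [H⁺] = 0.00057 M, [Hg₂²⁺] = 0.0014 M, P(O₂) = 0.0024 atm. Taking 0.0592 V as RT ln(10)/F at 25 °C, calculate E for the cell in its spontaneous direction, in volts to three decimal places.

O₂/H₂O is the cathode (higher E°), Hg₂²⁺/Hg the anode: E°cell = +1.23 − (+0.80) = +0.43 V, n = 4.
Overall: O₂(g) + 4 H⁺(aq) + 4 Hg(l) → 2 H₂O(l) + 2 Hg₂²⁺(aq)
Q = [Hg₂²⁺]^2 / (P(O₂)·[H⁺]^4); log Q = 9.889.
E = E° − (0.0592/n) log Q = +0.43 − (0.0592/4)(9.889) = +0.284 V.

+0.284 V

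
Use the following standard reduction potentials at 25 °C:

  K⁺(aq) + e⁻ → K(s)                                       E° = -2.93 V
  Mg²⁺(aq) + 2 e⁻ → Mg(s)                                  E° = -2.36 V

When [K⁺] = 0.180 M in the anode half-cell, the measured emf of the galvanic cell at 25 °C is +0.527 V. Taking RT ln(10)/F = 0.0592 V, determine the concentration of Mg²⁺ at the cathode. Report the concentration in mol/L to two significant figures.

0.0011 M

Mg²⁺/Mg is the cathode, K⁺/K the anode: E°cell = +0.57 V, n = 2.
Overall reaction: Mg²⁺(aq) + 2 K(s) → Mg(s) + 2 K⁺(aq); Q = [K⁺]^2/[Mg²⁺]^1.
From E = E° − (0.0592/n) log Q: log Q = (E° − E)·n/0.0592 = (+0.57 − (+0.527))·2/0.0592 = 1.4527.
So 1·log[Mg²⁺] = 2·log(0.18) − log Q = -1.4895 − (1.4527) = -2.9422; [Mg²⁺] = 10^(-2.9422) ≈ 0.0011 M.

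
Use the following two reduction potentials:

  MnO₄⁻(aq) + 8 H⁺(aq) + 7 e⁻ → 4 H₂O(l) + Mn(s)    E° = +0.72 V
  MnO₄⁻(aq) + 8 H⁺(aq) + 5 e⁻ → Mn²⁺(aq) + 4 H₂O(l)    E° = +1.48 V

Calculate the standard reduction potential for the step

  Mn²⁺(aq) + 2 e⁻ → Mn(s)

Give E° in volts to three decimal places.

Sequential free energies add, so n₃E°₃ = n₁E°₁ + n₂E°₂.
With n₃ = 7, and the known step contributing 5×(+1.48) V, the unknown satisfies 2·E° = 7×(+0.72) − 5×(+1.48) = -2.360.
E° = -2.360 / 2 = -1.180 V.

-1.180 V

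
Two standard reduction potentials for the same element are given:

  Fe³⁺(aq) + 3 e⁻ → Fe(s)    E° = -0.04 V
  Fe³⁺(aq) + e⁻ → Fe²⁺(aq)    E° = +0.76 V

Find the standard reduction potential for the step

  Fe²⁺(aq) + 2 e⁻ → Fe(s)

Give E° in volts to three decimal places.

Sequential free energies add, so n₃E°₃ = n₁E°₁ + n₂E°₂.
With n₃ = 3, and the known step contributing 1×(+0.76) V, the unknown satisfies 2·E° = 3×(-0.04) − 1×(+0.76) = -0.880.
E° = -0.880 / 2 = -0.440 V.

-0.440 V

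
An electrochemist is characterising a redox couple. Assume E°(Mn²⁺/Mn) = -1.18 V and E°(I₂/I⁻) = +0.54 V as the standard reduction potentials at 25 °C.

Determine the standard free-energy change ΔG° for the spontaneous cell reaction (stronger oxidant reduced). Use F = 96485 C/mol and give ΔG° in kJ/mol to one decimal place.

-331.9 kJ/mol

I₂/I⁻ (E° = +0.54 V) is the cathode; Mn²⁺/Mn (E° = -1.18 V) is the anode, so E°cell = +1.72 V.
Balancing electrons gives n = 2 (lcm of 2 and 2).
ΔG° = −nFE° = −(2)(96485)(+1.72) = -331,908 J = -331.9 kJ/mol.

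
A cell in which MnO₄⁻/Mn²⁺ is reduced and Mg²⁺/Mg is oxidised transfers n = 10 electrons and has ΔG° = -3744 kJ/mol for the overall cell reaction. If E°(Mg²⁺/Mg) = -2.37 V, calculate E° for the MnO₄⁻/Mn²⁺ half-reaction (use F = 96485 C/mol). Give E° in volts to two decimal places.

+1.51 V

E°cell = −ΔG°/(nF) = −(-3744×10³)/((10)(96485)) = +3.880 V.
Since MnO₄⁻/Mn²⁺ is the cathode and Mg²⁺/Mg the anode, E°cell = E°(MnO₄⁻/Mn²⁺) − E°(Mg²⁺/Mg).
So E°(MnO₄⁻/Mn²⁺) = E°cell + E°(Mg²⁺/Mg) = +3.880 + (-2.37) = +1.51 V.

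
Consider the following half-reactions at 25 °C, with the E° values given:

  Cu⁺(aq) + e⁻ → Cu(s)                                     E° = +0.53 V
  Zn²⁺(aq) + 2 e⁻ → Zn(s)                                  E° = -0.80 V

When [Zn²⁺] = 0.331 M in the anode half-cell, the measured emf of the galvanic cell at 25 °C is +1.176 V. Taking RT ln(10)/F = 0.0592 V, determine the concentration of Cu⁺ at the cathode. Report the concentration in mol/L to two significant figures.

Cu⁺/Cu is the cathode, Zn²⁺/Zn the anode: E°cell = +1.33 V, n = 2.
Overall reaction: 2 Cu⁺(aq) + Zn(s) → 2 Cu(s) + Zn²⁺(aq); Q = [Zn²⁺]^1/[Cu⁺]^2.
From E = E° − (0.0592/n) log Q: log Q = (E° − E)·n/0.0592 = (+1.33 − (+1.176))·2/0.0592 = 5.2027.
So 2·log[Cu⁺] = 1·log(0.331) − log Q = -0.4802 − (5.2027) = -5.6829; log[Cu⁺] = -5.6829 / 2 = -2.8415; [Cu⁺] = 10^(-2.8415) ≈ 0.0014 M.

0.0014 M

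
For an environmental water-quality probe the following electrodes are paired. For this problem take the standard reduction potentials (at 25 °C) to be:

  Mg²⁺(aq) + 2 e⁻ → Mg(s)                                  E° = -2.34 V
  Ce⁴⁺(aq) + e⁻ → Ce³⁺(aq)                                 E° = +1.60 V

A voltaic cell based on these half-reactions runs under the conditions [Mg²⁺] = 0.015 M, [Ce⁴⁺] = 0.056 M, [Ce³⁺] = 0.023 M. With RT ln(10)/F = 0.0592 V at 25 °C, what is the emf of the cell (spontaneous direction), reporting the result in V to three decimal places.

Ce⁴⁺/Ce³⁺ is the cathode (higher E°), Mg²⁺/Mg the anode: E°cell = +1.60 − (-2.34) = +3.94 V, n = 2.
Overall: 2 Ce⁴⁺(aq) + Mg(s) → 2 Ce³⁺(aq) + Mg²⁺(aq)
Q = [Ce³⁺]^2·[Mg²⁺] / ([Ce⁴⁺]^2); log Q = -2.597.
E = E° − (0.0592/n) log Q = +3.94 − (0.0592/2)(-2.597) = +4.017 V.

+4.017 V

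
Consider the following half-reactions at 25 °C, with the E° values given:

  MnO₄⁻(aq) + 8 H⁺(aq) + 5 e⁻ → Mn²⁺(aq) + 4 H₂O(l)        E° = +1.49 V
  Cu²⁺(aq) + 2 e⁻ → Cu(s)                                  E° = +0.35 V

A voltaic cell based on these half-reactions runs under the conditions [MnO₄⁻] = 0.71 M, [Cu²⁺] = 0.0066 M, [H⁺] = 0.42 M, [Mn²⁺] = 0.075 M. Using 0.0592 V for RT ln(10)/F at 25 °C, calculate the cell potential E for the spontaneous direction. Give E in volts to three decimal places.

MnO₄⁻/Mn²⁺ is the cathode (higher E°), Cu²⁺/Cu the anode: E°cell = +1.49 − (+0.35) = +1.14 V, n = 10.
Overall: 2 MnO₄⁻(aq) + 16 H⁺(aq) + 5 Cu(s) → 2 Mn²⁺(aq) + 8 H₂O(l) + 5 Cu²⁺(aq)
Q = [Mn²⁺]^2·[Cu²⁺]^5 / ([MnO₄⁻]^2·[H⁺]^16); log Q = -6.827.
E = E° − (0.0592/n) log Q = +1.14 − (0.0592/10)(-6.827) = +1.180 V.

+1.180 V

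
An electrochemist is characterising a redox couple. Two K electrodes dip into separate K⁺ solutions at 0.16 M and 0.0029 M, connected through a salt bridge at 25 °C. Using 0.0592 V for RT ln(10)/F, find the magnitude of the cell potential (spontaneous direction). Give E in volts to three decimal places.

For a concentration cell E°cell = 0. The 0.16 M side is the cathode (reduction is favoured where [K⁺] is higher).
With n = 1, E = −(0.0592/1) log([K⁺]ₐₙ/[K⁺]꜀ₐₜ) = −(0.0592/1) log(0.0029/0.16) = −(0.0592/1)(-1.742) = +0.103 V.

+0.103 V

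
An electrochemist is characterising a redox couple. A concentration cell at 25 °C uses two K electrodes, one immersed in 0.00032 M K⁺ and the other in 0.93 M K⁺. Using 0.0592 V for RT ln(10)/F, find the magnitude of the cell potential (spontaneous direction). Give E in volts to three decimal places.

+0.205 V

For a concentration cell E°cell = 0. The 0.93 M side is the cathode (reduction is favoured where [K⁺] is higher).
With n = 1, E = −(0.0592/1) log([K⁺]ₐₙ/[K⁺]꜀ₐₜ) = −(0.0592/1) log(0.00032/0.93) = −(0.0592/1)(-3.463) = +0.205 V.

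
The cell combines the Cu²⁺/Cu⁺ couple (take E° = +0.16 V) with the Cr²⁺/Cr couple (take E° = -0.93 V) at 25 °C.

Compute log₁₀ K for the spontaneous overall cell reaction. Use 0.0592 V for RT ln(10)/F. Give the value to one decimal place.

Cathode: Cu²⁺/Cu⁺; anode: Cr²⁺/Cr. E°cell = +1.09 V, n = 2.
log K = nE°cell / 0.0592 = (2)(+1.09) / 0.0592 = 36.8.

36.8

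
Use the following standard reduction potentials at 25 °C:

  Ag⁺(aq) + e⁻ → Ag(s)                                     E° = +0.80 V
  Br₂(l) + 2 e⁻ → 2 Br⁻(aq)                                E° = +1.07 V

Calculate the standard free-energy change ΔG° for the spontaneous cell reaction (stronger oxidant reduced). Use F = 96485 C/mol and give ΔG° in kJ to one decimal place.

-52.1 kJ

Br₂/Br⁻ (E° = +1.07 V) is the cathode; Ag⁺/Ag (E° = +0.80 V) is the anode, so E°cell = +0.27 V.
Balancing electrons gives n = 2 (lcm of 2 and 1).
ΔG° = −nFE° = −(2)(96485)(+0.27) = -52,102 J = -52.1 kJ.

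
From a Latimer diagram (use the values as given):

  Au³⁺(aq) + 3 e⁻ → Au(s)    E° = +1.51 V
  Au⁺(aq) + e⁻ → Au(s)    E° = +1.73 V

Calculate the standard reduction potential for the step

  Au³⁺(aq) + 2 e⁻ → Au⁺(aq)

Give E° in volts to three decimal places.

+1.400 V

Sequential free energies add, so n₃E°₃ = n₁E°₁ + n₂E°₂.
With n₃ = 3, and the known step contributing 1×(+1.73) V, the unknown satisfies 2·E° = 3×(+1.51) − 1×(+1.73) = +2.800.
E° = +2.800 / 2 = +1.400 V.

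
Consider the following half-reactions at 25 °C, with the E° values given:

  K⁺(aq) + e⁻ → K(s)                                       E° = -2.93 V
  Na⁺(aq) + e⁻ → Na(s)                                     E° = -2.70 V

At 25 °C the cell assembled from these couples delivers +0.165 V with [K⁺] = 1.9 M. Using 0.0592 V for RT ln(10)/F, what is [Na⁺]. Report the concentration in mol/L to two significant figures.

Na⁺/Na is the cathode, K⁺/K the anode: E°cell = +0.23 V, n = 1.
Overall reaction: Na⁺(aq) + K(s) → Na(s) + K⁺(aq); Q = [K⁺]^1/[Na⁺]^1.
From E = E° − (0.0592/n) log Q: log Q = (E° − E)·n/0.0592 = (+0.23 − (+0.165))·1/0.0592 = 1.0980.
So 1·log[Na⁺] = 1·log(1.9) − log Q = 0.2788 − (1.0980) = -0.8192; [Na⁺] = 10^(-0.8192) ≈ 0.15 M.

0.15 M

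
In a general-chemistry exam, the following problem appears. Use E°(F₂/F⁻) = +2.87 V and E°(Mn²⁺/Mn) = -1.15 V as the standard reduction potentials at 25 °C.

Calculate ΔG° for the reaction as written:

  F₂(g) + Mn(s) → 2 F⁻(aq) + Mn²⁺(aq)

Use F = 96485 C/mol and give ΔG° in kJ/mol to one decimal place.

As written, F₂/F⁻ is reduced (cathode) and Mn²⁺/Mn is oxidised (anode), so E°cell = (+2.87) − (-1.15) = +4.02 V.
Balancing electrons gives n = 2.
ΔG° = −nFE° = −(2)(96485)(+4.02) = -775,739 J = -775.7 kJ/mol.

-775.7 kJ/mol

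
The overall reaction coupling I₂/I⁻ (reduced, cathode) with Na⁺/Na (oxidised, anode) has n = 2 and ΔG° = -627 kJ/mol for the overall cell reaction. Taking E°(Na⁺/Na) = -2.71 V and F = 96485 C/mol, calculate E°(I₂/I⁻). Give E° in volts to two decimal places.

E°cell = −ΔG°/(nF) = −(-627×10³)/((2)(96485)) = +3.249 V.
Since I₂/I⁻ is the cathode and Na⁺/Na the anode, E°cell = E°(I₂/I⁻) − E°(Na⁺/Na).
So E°(I₂/I⁻) = E°cell + E°(Na⁺/Na) = +3.249 + (-2.71) = +0.54 V.

+0.54 V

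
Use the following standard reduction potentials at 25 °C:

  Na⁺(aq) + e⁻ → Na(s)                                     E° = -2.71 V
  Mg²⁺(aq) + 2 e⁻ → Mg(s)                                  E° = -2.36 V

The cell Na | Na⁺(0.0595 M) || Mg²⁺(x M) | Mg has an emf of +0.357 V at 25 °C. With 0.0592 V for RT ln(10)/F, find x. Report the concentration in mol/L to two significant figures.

Mg²⁺/Mg is the cathode, Na⁺/Na the anode: E°cell = +0.35 V, n = 2.
Overall reaction: Mg²⁺(aq) + 2 Na(s) → Mg(s) + 2 Na⁺(aq); Q = [Na⁺]^2/[Mg²⁺]^1.
From E = E° − (0.0592/n) log Q: log Q = (E° − E)·n/0.0592 = (+0.35 − (+0.357))·2/0.0592 = -0.2365.
So 1·log[Mg²⁺] = 2·log(0.0595) − log Q = -2.4510 − (-0.2365) = -2.2145; [Mg²⁺] = 10^(-2.2145) ≈ 0.0061 M.

0.0061 M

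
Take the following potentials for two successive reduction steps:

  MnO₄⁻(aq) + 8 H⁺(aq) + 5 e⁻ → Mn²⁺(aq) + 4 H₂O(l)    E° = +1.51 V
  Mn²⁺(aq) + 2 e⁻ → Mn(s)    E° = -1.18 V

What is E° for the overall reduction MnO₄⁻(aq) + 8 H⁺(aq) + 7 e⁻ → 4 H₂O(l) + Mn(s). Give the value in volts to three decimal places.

Since ΔG° = −nFE° is additive over sequential reductions, n₃E°₃ = n₁E°₁ + n₂E°₂.
E°₃ = (5×+1.51 + 2×-1.18) / 7 = (+5.190) / 7 = +0.741 V.

+0.741 V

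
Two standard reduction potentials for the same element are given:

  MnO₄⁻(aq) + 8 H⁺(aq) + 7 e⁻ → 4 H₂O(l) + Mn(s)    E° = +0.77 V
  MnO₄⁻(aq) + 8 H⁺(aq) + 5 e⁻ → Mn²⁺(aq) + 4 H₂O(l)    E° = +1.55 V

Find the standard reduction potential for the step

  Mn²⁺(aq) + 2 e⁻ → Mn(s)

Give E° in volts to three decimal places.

-1.180 V

Sequential free energies add, so n₃E°₃ = n₁E°₁ + n₂E°₂.
With n₃ = 7, and the known step contributing 5×(+1.55) V, the unknown satisfies 2·E° = 7×(+0.77) − 5×(+1.55) = -2.360.
E° = -2.360 / 2 = -1.180 V.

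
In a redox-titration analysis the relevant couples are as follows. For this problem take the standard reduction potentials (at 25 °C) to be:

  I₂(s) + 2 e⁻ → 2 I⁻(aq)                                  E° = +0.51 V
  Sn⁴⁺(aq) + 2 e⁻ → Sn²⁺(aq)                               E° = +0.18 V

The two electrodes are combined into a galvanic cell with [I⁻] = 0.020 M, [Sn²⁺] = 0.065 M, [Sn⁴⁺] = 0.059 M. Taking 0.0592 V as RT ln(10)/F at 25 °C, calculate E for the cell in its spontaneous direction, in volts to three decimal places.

I₂/I⁻ is the cathode (higher E°), Sn⁴⁺/Sn²⁺ the anode: E°cell = +0.51 − (+0.18) = +0.33 V, n = 2.
Overall: I₂(s) + Sn²⁺(aq) → 2 I⁻(aq) + Sn⁴⁺(aq)
Q = [I⁻]^2·[Sn⁴⁺] / ([Sn²⁺]); log Q = -3.440.
E = E° − (0.0592/n) log Q = +0.33 − (0.0592/2)(-3.440) = +0.432 V.

+0.432 V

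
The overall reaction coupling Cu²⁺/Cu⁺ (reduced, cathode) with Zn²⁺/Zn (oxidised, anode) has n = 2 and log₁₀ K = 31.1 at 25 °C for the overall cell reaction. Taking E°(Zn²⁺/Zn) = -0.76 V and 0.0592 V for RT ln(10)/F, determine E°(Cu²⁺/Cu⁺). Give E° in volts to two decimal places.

+0.16 V

E°cell = (0.0592/n)·log K = (0.0592/2)(31.1) = +0.921 V.
Since Cu²⁺/Cu⁺ is the cathode and Zn²⁺/Zn the anode, E°cell = E°(Cu²⁺/Cu⁺) − E°(Zn²⁺/Zn).
So E°(Cu²⁺/Cu⁺) = E°cell + E°(Zn²⁺/Zn) = +0.921 + (-0.76) = +0.16 V.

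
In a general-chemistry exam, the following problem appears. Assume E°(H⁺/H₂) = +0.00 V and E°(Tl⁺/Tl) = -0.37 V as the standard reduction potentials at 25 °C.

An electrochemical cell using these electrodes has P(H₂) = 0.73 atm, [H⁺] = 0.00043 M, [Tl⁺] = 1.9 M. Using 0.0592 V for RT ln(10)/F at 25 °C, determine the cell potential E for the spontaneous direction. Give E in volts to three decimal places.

H⁺/H₂ is the cathode (higher E°), Tl⁺/Tl the anode: E°cell = +0.00 − (-0.37) = +0.37 V, n = 2.
Overall: 2 H⁺(aq) + 2 Tl(s) → H₂(g) + 2 Tl⁺(aq)
Q = P(H₂)·[Tl⁺]^2 / ([H⁺]^2); log Q = 7.154.
E = E° − (0.0592/n) log Q = +0.37 − (0.0592/2)(7.154) = +0.158 V.

+0.158 V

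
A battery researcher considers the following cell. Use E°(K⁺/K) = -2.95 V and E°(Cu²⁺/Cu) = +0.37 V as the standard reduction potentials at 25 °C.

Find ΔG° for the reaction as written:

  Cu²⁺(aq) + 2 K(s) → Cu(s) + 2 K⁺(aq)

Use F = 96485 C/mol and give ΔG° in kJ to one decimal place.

As written, Cu²⁺/Cu is reduced (cathode) and K⁺/K is oxidised (anode), so E°cell = (+0.37) − (-2.95) = +3.32 V.
Balancing electrons gives n = 2.
ΔG° = −nFE° = −(2)(96485)(+3.32) = -640,660 J = -640.7 kJ.

-640.7 kJ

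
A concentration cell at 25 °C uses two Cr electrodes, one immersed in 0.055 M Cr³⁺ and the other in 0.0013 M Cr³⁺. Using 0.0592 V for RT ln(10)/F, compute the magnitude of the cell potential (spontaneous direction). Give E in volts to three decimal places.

+0.032 V

For a concentration cell E°cell = 0. The 0.055 M side is the cathode (reduction is favoured where [Cr³⁺] is higher).
With n = 3, E = −(0.0592/3) log([Cr³⁺]ₐₙ/[Cr³⁺]꜀ₐₜ) = −(0.0592/3) log(0.0013/0.055) = −(0.0592/3)(-1.626) = +0.032 V.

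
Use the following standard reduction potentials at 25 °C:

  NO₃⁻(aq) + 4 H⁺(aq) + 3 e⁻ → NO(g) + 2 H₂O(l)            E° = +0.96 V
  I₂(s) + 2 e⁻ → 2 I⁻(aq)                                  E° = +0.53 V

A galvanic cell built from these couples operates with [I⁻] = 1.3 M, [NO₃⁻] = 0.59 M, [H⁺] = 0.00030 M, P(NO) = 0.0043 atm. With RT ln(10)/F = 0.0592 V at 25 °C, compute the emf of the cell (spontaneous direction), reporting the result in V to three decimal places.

+0.201 V

NO₃⁻/NO is the cathode (higher E°), I₂/I⁻ the anode: E°cell = +0.96 − (+0.53) = +0.43 V, n = 6.
Overall: 2 NO₃⁻(aq) + 8 H⁺(aq) + 6 I⁻(aq) → 2 NO(g) + 4 H₂O(l) + 3 I₂(s)
Q = P(NO)^2 / ([NO₃⁻]^2·[H⁺]^8·[I⁻]^6); log Q = 23.225.
E = E° − (0.0592/n) log Q = +0.43 − (0.0592/6)(23.225) = +0.201 V.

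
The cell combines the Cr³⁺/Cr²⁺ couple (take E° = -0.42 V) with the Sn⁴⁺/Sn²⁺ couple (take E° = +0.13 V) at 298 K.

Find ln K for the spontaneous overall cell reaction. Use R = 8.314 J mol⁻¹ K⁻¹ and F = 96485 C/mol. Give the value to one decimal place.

Cathode: Sn⁴⁺/Sn²⁺; anode: Cr³⁺/Cr²⁺. E°cell = (+0.13) − (-0.42) = +0.55 V, with n = 2.
ΔG° = −nFE° = −RT ln K, so ln K = nFE°/(RT) = (2)(96485)(+0.55) / ((8.314)(298)) = 42.838.

42.8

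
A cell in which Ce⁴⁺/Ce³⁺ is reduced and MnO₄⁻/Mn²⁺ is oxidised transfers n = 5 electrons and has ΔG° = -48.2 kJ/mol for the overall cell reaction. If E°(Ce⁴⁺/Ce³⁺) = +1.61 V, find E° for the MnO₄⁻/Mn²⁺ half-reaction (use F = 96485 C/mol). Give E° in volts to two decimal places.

+1.51 V

E°cell = −ΔG°/(nF) = −(-48.2×10³)/((5)(96485)) = +0.100 V.
Since Ce⁴⁺/Ce³⁺ is the cathode and MnO₄⁻/Mn²⁺ the anode, E°cell = E°(Ce⁴⁺/Ce³⁺) − E°(MnO₄⁻/Mn²⁺).
So E°(MnO₄⁻/Mn²⁺) = E°(Ce⁴⁺/Ce³⁺) − E°cell = (+1.61) − (+0.100) = +1.51 V.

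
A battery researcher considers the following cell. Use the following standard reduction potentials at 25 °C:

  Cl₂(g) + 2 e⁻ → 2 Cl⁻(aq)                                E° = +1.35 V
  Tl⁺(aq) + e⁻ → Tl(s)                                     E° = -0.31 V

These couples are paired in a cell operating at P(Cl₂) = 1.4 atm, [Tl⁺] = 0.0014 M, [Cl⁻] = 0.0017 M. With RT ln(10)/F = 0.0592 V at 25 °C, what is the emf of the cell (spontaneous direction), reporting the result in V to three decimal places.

Cl₂/Cl⁻ is the cathode (higher E°), Tl⁺/Tl the anode: E°cell = +1.35 − (-0.31) = +1.66 V, n = 2.
Overall: Cl₂(g) + 2 Tl(s) → 2 Cl⁻(aq) + 2 Tl⁺(aq)
Q = [Cl⁻]^2·[Tl⁺]^2 / (P(Cl₂)); log Q = -11.393.
E = E° − (0.0592/n) log Q = +1.66 − (0.0592/2)(-11.393) = +1.997 V.

+1.997 V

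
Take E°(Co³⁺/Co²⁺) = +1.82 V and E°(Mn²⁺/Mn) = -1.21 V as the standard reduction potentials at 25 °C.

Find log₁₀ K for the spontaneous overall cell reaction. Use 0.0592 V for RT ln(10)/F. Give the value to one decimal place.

102.4

Cathode: Co³⁺/Co²⁺; anode: Mn²⁺/Mn. E°cell = +3.03 V, n = 2.
log K = nE°cell / 0.0592 = (2)(+3.03) / 0.0592 = 102.4.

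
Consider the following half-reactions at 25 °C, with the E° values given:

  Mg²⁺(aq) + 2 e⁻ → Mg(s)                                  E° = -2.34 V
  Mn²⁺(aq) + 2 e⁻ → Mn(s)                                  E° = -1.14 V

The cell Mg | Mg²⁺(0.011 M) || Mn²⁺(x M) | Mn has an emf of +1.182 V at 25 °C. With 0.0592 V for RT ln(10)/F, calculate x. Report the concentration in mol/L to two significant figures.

Mn²⁺/Mn is the cathode, Mg²⁺/Mg the anode: E°cell = +1.20 V, n = 2.
Overall reaction: Mn²⁺(aq) + Mg(s) → Mn(s) + Mg²⁺(aq); Q = [Mg²⁺]^1/[Mn²⁺]^1.
From E = E° − (0.0592/n) log Q: log Q = (E° − E)·n/0.0592 = (+1.20 − (+1.182))·2/0.0592 = 0.6081.
So 1·log[Mn²⁺] = 1·log(0.011) − log Q = -1.9586 − (0.6081) = -2.5667; [Mn²⁺] = 10^(-2.5667) ≈ 0.0027 M.

0.0027 M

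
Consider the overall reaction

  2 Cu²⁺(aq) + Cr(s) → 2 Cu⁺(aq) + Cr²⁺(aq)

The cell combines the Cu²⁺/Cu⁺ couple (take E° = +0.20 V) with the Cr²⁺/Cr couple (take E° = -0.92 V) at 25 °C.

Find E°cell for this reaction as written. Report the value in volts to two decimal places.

+1.12 V

The Cu²⁺/Cu⁺ couple has the higher reduction potential, so it is the cathode; Cr²⁺/Cr is oxidised at the anode.
E°cell = E°(cathode) − E°(anode) = (+0.20) − (-0.92) = +1.12 V.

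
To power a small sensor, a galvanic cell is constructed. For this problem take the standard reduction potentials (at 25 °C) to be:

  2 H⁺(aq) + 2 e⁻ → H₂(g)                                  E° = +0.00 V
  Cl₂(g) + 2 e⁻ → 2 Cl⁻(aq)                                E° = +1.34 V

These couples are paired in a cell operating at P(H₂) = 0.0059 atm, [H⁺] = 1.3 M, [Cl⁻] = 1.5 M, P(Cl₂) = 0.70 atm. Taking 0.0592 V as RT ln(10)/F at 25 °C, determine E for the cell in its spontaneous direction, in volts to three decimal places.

+1.252 V

Cl₂/Cl⁻ is the cathode (higher E°), H⁺/H₂ the anode: E°cell = +1.34 − (+0.00) = +1.34 V, n = 2.
Overall: Cl₂(g) + H₂(g) → 2 Cl⁻(aq) + 2 H⁺(aq)
Q = [Cl⁻]^2·[H⁺]^2 / (P(Cl₂)·P(H₂)); log Q = 2.964.
E = E° − (0.0592/n) log Q = +1.34 − (0.0592/2)(2.964) = +1.252 V.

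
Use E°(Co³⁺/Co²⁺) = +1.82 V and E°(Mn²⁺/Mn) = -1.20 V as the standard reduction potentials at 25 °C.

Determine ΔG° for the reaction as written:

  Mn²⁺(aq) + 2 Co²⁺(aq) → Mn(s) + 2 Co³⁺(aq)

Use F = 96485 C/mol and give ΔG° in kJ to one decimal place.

+582.8 kJ

As written, Mn²⁺/Mn is reduced (cathode) and Co³⁺/Co²⁺ is oxidised (anode), so E°cell = (-1.20) − (+1.82) = -3.02 V.
Balancing electrons gives n = 2.
ΔG° = −nFE° = −(2)(96485)(-3.02) = 582,769 J = +582.8 kJ.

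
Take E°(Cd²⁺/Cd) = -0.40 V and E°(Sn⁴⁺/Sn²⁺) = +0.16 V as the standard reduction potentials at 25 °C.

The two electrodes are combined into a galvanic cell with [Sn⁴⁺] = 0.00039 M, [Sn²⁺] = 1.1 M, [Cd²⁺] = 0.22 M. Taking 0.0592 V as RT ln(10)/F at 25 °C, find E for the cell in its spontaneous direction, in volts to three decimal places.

Sn⁴⁺/Sn²⁺ is the cathode (higher E°), Cd²⁺/Cd the anode: E°cell = +0.16 − (-0.40) = +0.56 V, n = 2.
Overall: Sn⁴⁺(aq) + Cd(s) → Sn²⁺(aq) + Cd²⁺(aq)
Q = [Sn²⁺]·[Cd²⁺] / ([Sn⁴⁺]); log Q = 2.793.
E = E° − (0.0592/n) log Q = +0.56 − (0.0592/2)(2.793) = +0.477 V.

+0.477 V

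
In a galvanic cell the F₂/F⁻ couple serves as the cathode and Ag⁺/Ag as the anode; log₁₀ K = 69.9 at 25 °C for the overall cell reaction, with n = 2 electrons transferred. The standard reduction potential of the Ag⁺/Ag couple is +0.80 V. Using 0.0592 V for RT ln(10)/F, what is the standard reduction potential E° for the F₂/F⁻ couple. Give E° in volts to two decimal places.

+2.87 V

E°cell = (0.0592/n)·log K = (0.0592/2)(69.9) = +2.069 V.
Since F₂/F⁻ is the cathode and Ag⁺/Ag the anode, E°cell = E°(F₂/F⁻) − E°(Ag⁺/Ag).
So E°(F₂/F⁻) = E°cell + E°(Ag⁺/Ag) = +2.069 + (+0.80) = +2.87 V.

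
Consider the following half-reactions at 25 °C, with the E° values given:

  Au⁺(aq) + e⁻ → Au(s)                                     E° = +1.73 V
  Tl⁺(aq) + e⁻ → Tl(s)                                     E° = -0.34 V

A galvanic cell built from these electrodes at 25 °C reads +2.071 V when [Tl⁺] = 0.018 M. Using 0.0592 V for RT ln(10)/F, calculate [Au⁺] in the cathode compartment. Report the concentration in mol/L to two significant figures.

Au⁺/Au is the cathode, Tl⁺/Tl the anode: E°cell = +2.07 V, n = 1.
Overall reaction: Au⁺(aq) + Tl(s) → Au(s) + Tl⁺(aq); Q = [Tl⁺]^1/[Au⁺]^1.
From E = E° − (0.0592/n) log Q: log Q = (E° − E)·n/0.0592 = (+2.07 − (+2.071))·1/0.0592 = -0.0169.
So 1·log[Au⁺] = 1·log(0.018) − log Q = -1.7447 − (-0.0169) = -1.7278; [Au⁺] = 10^(-1.7278) ≈ 0.019 M.

0.019 M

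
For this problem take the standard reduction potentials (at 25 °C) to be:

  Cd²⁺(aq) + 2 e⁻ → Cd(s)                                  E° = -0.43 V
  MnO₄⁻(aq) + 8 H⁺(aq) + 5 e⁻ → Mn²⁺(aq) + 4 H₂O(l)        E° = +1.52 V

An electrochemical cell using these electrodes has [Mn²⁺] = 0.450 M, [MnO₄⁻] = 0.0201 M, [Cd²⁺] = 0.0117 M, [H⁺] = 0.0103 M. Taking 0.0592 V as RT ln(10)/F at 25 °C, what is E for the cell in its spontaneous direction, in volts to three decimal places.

+1.803 V

MnO₄⁻/Mn²⁺ is the cathode (higher E°), Cd²⁺/Cd the anode: E°cell = +1.52 − (-0.43) = +1.95 V, n = 10.
Overall: 2 MnO₄⁻(aq) + 16 H⁺(aq) + 5 Cd(s) → 2 Mn²⁺(aq) + 8 H₂O(l) + 5 Cd²⁺(aq)
Q = [Mn²⁺]^2·[Cd²⁺]^5 / ([MnO₄⁻]^2·[H⁺]^16); log Q = 24.836.
E = E° − (0.0592/n) log Q = +1.95 − (0.0592/10)(24.836) = +1.803 V.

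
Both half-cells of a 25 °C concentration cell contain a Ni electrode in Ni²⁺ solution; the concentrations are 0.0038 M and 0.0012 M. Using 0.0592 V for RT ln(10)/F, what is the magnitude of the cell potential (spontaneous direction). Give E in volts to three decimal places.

+0.015 V

For a concentration cell E°cell = 0. The 0.0038 M side is the cathode (reduction is favoured where [Ni²⁺] is higher).
With n = 2, E = −(0.0592/2) log([Ni²⁺]ₐₙ/[Ni²⁺]꜀ₐₜ) = −(0.0592/2) log(0.0012/0.0038) = −(0.0592/2)(-0.501) = +0.015 V.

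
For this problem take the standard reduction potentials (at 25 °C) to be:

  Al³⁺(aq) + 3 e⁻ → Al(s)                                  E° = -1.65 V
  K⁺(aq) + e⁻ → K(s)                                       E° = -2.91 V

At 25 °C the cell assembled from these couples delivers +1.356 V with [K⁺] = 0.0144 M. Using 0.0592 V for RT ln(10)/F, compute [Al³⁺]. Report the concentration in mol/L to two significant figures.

0.22 M

Al³⁺/Al is the cathode, K⁺/K the anode: E°cell = +1.26 V, n = 3.
Overall reaction: Al³⁺(aq) + 3 K(s) → Al(s) + 3 K⁺(aq); Q = [K⁺]^3/[Al³⁺]^1.
From E = E° − (0.0592/n) log Q: log Q = (E° − E)·n/0.0592 = (+1.26 − (+1.356))·3/0.0592 = -4.8649.
So 1·log[Al³⁺] = 3·log(0.0144) − log Q = -5.5249 − (-4.8649) = -0.6600; [Al³⁺] = 10^(-0.6600) ≈ 0.22 M.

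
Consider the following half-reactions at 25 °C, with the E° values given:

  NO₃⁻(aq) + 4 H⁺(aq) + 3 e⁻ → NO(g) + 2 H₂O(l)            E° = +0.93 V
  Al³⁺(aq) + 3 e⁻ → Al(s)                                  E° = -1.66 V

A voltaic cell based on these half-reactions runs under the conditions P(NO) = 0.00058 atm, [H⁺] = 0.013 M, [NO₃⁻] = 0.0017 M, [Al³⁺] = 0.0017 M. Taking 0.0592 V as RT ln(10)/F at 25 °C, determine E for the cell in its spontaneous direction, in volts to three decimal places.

+2.505 V

NO₃⁻/NO is the cathode (higher E°), Al³⁺/Al the anode: E°cell = +0.93 − (-1.66) = +2.59 V, n = 3.
Overall: NO₃⁻(aq) + 4 H⁺(aq) + Al(s) → NO(g) + 2 H₂O(l) + Al³⁺(aq)
Q = P(NO)·[Al³⁺] / ([NO₃⁻]·[H⁺]^4); log Q = 4.308.
E = E° − (0.0592/n) log Q = +2.59 − (0.0592/3)(4.308) = +2.505 V.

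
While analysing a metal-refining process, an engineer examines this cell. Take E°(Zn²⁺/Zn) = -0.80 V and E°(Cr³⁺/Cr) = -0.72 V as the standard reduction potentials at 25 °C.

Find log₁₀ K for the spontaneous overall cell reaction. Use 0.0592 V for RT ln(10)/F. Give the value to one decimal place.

Cathode: Cr³⁺/Cr; anode: Zn²⁺/Zn. E°cell = +0.08 V, n = 6.
log K = nE°cell / 0.0592 = (6)(+0.08) / 0.0592 = 8.1.

8.1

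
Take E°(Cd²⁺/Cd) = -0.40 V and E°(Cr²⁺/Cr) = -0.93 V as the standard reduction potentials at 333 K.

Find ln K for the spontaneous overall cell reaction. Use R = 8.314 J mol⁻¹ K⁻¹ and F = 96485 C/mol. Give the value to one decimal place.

36.9

Cathode: Cd²⁺/Cd; anode: Cr²⁺/Cr. E°cell = (-0.40) − (-0.93) = +0.53 V, with n = 2.
ΔG° = −nFE° = −RT ln K, so ln K = nFE°/(RT) = (2)(96485)(+0.53) / ((8.314)(333)) = 36.941.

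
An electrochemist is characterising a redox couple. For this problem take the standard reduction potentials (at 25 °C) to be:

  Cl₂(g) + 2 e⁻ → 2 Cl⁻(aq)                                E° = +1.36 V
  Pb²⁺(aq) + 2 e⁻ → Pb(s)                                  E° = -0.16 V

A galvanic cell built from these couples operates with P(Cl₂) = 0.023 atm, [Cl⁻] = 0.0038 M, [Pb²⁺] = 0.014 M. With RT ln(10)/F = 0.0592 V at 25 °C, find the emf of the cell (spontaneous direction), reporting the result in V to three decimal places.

Cl₂/Cl⁻ is the cathode (higher E°), Pb²⁺/Pb the anode: E°cell = +1.36 − (-0.16) = +1.52 V, n = 2.
Overall: Cl₂(g) + Pb(s) → 2 Cl⁻(aq) + Pb²⁺(aq)
Q = [Cl⁻]^2·[Pb²⁺] / (P(Cl₂)); log Q = -5.056.
E = E° − (0.0592/n) log Q = +1.52 − (0.0592/2)(-5.056) = +1.670 V.

+1.670 V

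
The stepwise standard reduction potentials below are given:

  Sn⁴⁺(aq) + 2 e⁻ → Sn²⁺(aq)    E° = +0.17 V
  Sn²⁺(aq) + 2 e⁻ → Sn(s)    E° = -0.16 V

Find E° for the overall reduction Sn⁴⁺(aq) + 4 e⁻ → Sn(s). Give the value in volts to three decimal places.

+0.005 V

Standard free energies of sequential steps add: ΔG°₃ = ΔG°₁ + ΔG°₂, so n₃E°₃ = n₁E°₁ + n₂E°₂.
E°₃ = (2×+0.17 + 2×-0.16) / 4 = (+0.020) / 4 = +0.005 V.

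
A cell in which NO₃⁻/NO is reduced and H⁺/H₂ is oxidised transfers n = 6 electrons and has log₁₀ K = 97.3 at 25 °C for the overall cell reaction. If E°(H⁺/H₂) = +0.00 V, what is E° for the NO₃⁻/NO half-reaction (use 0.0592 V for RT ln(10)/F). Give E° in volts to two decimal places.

+0.96 V

E°cell = (0.0592/n)·log K = (0.0592/6)(97.3) = +0.960 V.
Since NO₃⁻/NO is the cathode and H⁺/H₂ the anode, E°cell = E°(NO₃⁻/NO) − E°(H⁺/H₂).
So E°(NO₃⁻/NO) = E°cell + E°(H⁺/H₂) = +0.960 + (+0.00) = +0.96 V.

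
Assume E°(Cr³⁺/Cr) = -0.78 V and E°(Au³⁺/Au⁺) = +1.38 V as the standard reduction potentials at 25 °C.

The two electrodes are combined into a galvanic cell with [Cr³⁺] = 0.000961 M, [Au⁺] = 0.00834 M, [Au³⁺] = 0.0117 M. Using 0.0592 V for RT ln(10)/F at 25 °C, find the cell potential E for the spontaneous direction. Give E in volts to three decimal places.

Au³⁺/Au⁺ is the cathode (higher E°), Cr³⁺/Cr the anode: E°cell = +1.38 − (-0.78) = +2.16 V, n = 6.
Overall: 3 Au³⁺(aq) + 2 Cr(s) → 3 Au⁺(aq) + 2 Cr³⁺(aq)
Q = [Au⁺]^3·[Cr³⁺]^2 / ([Au³⁺]^3); log Q = -6.476.
E = E° − (0.0592/n) log Q = +2.16 − (0.0592/6)(-6.476) = +2.224 V.

+2.224 V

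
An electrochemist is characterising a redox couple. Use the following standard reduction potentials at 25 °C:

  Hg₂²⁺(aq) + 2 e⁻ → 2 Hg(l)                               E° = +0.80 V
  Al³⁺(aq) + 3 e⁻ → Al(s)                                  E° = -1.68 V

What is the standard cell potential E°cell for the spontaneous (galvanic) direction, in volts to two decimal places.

The Hg₂²⁺/Hg couple has the higher reduction potential, so it is the cathode; Al³⁺/Al is oxidised at the anode.
E°cell = E°(cathode) − E°(anode) = (+0.80) − (-1.68) = +2.48 V.

+2.48 V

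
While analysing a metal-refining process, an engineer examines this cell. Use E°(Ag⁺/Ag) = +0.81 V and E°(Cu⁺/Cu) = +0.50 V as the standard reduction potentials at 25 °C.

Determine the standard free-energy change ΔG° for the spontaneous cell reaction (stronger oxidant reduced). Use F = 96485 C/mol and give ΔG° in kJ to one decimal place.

-29.9 kJ

Ag⁺/Ag (E° = +0.81 V) is the cathode; Cu⁺/Cu (E° = +0.50 V) is the anode, so E°cell = +0.31 V.
Balancing electrons gives n = 1 (lcm of 1 and 1).
ΔG° = −nFE° = −(1)(96485)(+0.31) = -29,910 J = -29.9 kJ.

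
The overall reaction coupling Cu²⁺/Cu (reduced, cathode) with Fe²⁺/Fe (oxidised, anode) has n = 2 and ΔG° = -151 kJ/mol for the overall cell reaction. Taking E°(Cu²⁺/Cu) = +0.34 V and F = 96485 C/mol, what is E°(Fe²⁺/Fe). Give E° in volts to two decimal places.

E°cell = −ΔG°/(nF) = −(-151×10³)/((2)(96485)) = +0.783 V.
Since Cu²⁺/Cu is the cathode and Fe²⁺/Fe the anode, E°cell = E°(Cu²⁺/Cu) − E°(Fe²⁺/Fe).
So E°(Fe²⁺/Fe) = E°(Cu²⁺/Cu) − E°cell = (+0.34) − (+0.783) = -0.44 V.

-0.44 V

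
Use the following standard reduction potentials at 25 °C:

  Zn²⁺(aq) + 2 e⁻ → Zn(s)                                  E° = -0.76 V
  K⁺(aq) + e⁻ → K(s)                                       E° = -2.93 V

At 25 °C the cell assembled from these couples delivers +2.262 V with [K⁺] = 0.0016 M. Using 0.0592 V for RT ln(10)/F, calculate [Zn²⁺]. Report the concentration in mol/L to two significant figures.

Zn²⁺/Zn is the cathode, K⁺/K the anode: E°cell = +2.17 V, n = 2.
Overall reaction: Zn²⁺(aq) + 2 K(s) → Zn(s) + 2 K⁺(aq); Q = [K⁺]^2/[Zn²⁺]^1.
From E = E° − (0.0592/n) log Q: log Q = (E° − E)·n/0.0592 = (+2.17 − (+2.262))·2/0.0592 = -3.1081.
So 1·log[Zn²⁺] = 2·log(0.0016) − log Q = -5.5918 − (-3.1081) = -2.4837; [Zn²⁺] = 10^(-2.4837) ≈ 0.0033 M.

0.0033 M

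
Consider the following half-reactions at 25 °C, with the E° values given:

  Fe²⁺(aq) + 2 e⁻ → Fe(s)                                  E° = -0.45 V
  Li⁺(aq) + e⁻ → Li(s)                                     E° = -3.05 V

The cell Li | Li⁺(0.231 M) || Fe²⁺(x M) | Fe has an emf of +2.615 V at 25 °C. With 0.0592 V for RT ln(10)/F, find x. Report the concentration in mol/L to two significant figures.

0.17 M

Fe²⁺/Fe is the cathode, Li⁺/Li the anode: E°cell = +2.60 V, n = 2.
Overall reaction: Fe²⁺(aq) + 2 Li(s) → Fe(s) + 2 Li⁺(aq); Q = [Li⁺]^2/[Fe²⁺]^1.
From E = E° − (0.0592/n) log Q: log Q = (E° − E)·n/0.0592 = (+2.60 − (+2.615))·2/0.0592 = -0.5068.
So 1·log[Fe²⁺] = 2·log(0.231) − log Q = -1.2728 − (-0.5068) = -0.7660; [Fe²⁺] = 10^(-0.7660) ≈ 0.17 M.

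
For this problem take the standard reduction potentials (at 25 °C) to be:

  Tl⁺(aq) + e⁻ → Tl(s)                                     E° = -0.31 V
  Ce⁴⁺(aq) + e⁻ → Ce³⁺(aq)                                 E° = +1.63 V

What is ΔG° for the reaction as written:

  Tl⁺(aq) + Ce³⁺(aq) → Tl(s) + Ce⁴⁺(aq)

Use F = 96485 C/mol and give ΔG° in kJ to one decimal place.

As written, Tl⁺/Tl is reduced (cathode) and Ce⁴⁺/Ce³⁺ is oxidised (anode), so E°cell = (-0.31) − (+1.63) = -1.94 V.
Balancing electrons gives n = 1.
ΔG° = −nFE° = −(1)(96485)(-1.94) = 187,181 J = +187.2 kJ.

+187.2 kJ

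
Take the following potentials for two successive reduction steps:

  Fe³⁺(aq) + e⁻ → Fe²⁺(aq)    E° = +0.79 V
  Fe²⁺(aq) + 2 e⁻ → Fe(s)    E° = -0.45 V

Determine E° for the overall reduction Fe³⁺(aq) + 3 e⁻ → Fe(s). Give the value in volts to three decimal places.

Adding the free-energy changes (−nFE°) of the two steps gives −n₃FE°₃ = −n₁FE°₁ − n₂FE°₂.
E°₃ = (1×+0.79 + 2×-0.45) / 3 = (-0.110) / 3 = -0.037 V.

-0.037 V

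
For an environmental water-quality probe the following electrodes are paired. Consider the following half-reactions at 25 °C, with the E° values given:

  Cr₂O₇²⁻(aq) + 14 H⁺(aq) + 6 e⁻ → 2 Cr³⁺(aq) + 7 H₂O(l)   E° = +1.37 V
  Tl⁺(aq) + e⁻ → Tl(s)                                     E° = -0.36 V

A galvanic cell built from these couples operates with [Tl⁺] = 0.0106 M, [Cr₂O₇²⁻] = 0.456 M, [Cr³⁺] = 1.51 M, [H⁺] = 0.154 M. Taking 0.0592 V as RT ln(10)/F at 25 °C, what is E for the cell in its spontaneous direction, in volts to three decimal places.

Cr₂O₇²⁻/Cr³⁺ is the cathode (higher E°), Tl⁺/Tl the anode: E°cell = +1.37 − (-0.36) = +1.73 V, n = 6.
Overall: Cr₂O₇²⁻(aq) + 14 H⁺(aq) + 6 Tl(s) → 2 Cr³⁺(aq) + 7 H₂O(l) + 6 Tl⁺(aq)
Q = [Cr³⁺]^2·[Tl⁺]^6 / ([Cr₂O₇²⁻]·[H⁺]^14); log Q = 0.226.
E = E° − (0.0592/n) log Q = +1.73 − (0.0592/6)(0.226) = +1.728 V.

+1.728 V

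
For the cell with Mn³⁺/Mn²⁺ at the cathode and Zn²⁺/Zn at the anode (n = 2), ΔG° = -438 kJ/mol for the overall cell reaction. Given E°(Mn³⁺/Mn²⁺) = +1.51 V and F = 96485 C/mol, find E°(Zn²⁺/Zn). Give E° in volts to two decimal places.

E°cell = −ΔG°/(nF) = −(-438×10³)/((2)(96485)) = +2.270 V.
Since Mn³⁺/Mn²⁺ is the cathode and Zn²⁺/Zn the anode, E°cell = E°(Mn³⁺/Mn²⁺) − E°(Zn²⁺/Zn).
So E°(Zn²⁺/Zn) = E°(Mn³⁺/Mn²⁺) − E°cell = (+1.51) − (+2.270) = -0.76 V.

-0.76 V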